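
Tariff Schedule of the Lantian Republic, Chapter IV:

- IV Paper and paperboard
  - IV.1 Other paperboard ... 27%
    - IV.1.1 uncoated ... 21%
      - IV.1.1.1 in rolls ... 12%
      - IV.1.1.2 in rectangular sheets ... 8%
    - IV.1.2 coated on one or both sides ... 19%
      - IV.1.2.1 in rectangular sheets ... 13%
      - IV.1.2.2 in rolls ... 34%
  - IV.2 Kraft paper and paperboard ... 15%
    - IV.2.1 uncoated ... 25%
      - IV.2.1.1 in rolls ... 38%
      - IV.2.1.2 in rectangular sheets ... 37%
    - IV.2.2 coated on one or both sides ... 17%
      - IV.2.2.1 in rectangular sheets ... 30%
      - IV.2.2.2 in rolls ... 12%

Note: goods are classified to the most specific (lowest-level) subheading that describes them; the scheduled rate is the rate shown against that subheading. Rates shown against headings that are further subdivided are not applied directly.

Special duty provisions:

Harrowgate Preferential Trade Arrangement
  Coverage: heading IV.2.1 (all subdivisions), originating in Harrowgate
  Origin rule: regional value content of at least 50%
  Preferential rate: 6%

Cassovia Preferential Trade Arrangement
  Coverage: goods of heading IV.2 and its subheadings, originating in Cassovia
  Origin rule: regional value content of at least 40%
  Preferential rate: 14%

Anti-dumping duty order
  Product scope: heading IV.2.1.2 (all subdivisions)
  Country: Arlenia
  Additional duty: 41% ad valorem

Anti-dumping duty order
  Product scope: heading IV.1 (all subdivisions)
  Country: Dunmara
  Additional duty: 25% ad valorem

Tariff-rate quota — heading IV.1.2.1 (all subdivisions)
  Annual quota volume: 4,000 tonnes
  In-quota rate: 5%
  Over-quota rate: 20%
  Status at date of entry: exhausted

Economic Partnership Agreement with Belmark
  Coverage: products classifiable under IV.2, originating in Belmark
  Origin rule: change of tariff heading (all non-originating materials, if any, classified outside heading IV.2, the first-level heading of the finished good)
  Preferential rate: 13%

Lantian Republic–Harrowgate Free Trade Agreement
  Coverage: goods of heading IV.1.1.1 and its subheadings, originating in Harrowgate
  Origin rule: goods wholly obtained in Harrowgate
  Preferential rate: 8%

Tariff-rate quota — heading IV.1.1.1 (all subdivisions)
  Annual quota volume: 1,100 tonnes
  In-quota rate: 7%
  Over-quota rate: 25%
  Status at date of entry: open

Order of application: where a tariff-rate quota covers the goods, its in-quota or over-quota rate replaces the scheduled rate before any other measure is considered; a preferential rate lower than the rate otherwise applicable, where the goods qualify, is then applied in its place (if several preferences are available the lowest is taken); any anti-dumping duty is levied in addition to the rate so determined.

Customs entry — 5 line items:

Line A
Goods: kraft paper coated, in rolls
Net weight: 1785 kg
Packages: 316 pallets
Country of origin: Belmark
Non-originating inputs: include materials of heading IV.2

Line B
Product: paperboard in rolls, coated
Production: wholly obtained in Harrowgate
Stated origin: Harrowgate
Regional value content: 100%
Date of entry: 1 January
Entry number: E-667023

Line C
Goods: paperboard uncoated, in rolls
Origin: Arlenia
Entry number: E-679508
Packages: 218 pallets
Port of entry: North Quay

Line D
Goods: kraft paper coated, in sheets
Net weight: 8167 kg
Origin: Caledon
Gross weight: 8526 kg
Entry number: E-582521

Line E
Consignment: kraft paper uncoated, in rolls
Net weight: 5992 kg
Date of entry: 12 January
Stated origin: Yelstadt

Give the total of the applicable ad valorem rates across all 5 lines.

Line A: kraft paper → IV.2; coated → IV.2.2; in rolls → IV.2.2.2. Scheduled 12%. Belmark agreement on IV.2: CTH not met. → 12%.
Line B: paperboard → IV.1; coated → IV.1.2; in rolls → IV.1.2.2. Scheduled 34%. Harrowgate agreement on IV.2.1: IV.1.2.2 not covered; Harrowgate agreement on IV.1.1.1: IV.1.2.2 not covered. → 34%.
Line C: paperboard → IV.1; uncoated → IV.1.1; in rolls → IV.1.1.1. Scheduled 12%. quota on IV.1.1.1 open → in-quota 7%. → 7%.
Line D: kraft paper → IV.2; coated → IV.2.2; in sheets → IV.2.2.1. Scheduled 30%. No special measure applies. → 30%.
Line E: kraft paper → IV.2; uncoated → IV.2.1; in rolls → IV.2.1.1. Scheduled 38%. No special measure applies. → 38%.
Sum: 12% + 34% + 7% + 30% + 38% = 121%.

121%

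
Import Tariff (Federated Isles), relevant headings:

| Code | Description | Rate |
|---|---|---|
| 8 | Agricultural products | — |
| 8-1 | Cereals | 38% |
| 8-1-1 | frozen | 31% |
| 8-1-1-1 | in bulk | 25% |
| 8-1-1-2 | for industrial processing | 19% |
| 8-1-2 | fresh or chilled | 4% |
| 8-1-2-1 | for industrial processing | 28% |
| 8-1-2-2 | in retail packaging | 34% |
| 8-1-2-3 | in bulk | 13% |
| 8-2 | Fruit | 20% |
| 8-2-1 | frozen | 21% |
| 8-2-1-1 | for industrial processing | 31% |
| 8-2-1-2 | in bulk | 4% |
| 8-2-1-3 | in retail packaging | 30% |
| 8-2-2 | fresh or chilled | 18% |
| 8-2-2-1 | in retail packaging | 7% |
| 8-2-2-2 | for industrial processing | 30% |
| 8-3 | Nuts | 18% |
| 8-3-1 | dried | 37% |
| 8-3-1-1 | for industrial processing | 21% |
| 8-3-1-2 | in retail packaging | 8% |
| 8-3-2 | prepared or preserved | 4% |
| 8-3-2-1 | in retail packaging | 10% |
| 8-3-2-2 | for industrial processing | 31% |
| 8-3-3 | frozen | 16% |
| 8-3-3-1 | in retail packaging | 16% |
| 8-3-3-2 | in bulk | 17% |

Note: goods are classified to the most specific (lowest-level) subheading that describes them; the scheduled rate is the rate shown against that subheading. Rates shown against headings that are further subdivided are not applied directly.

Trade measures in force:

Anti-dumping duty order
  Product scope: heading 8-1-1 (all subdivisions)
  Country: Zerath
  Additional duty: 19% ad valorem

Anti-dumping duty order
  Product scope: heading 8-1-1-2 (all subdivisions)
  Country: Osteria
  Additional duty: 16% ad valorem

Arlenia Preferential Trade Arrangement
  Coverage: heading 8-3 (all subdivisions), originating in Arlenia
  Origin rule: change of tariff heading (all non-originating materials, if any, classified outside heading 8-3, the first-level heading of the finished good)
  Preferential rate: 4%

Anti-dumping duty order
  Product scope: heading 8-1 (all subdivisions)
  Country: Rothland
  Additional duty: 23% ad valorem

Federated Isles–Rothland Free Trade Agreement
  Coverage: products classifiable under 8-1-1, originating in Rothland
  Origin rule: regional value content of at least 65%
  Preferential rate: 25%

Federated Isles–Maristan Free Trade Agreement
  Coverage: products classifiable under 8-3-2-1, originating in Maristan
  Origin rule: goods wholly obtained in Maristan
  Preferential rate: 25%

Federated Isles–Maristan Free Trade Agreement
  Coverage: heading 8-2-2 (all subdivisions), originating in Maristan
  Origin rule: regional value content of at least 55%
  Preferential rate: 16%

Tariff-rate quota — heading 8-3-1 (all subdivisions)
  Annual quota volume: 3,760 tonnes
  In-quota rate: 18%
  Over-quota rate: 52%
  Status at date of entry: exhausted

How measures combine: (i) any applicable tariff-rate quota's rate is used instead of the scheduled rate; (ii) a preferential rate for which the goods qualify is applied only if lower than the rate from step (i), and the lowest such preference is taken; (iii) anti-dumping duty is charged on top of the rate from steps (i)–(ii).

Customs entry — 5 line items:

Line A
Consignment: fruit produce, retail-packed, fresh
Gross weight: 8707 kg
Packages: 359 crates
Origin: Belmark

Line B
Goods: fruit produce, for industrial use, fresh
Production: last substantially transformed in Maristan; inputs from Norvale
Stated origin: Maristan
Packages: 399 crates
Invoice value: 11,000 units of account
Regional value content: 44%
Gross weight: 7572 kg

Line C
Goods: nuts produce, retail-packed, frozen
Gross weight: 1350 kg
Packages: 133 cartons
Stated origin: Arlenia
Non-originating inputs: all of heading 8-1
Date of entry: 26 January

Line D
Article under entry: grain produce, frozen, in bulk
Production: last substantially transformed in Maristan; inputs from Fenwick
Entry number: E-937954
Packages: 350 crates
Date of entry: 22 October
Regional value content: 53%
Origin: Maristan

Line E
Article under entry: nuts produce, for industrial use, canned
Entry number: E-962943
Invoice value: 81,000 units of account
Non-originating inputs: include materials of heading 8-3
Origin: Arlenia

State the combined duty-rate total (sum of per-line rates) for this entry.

97%

Line A: fruit → 8-2; fresh → 8-2-2; retail-packed → 8-2-2-1. Scheduled 7%. No special measure applies. → 7%.
Line B: fruit → 8-2; fresh → 8-2-2; for industrial use → 8-2-2-2. Scheduled 30%. Maristan agreement on 8-3-2-1: 8-2-2-2 not covered; Maristan agreement on 8-2-2: RVC < 55%. → 30%.
Line C: nuts → 8-3; frozen → 8-3-3; retail-packed → 8-3-3-1. Scheduled 16%. Arlenia agreement on 8-3: CTH met → 4% available; preferential 4%. → 4%.
Line D: grain → 8-1; frozen → 8-1-1; in bulk → 8-1-1-1. Scheduled 25%. Maristan agreement on 8-3-2-1: 8-1-1-1 not covered; Maristan agreement on 8-2-2: 8-1-1-1 not covered. → 25%.
Line E: nuts → 8-3; canned → 8-3-2; for industrial use → 8-3-2-2. Scheduled 31%. Arlenia agreement on 8-3: CTH not met. → 31%.
Sum: 7% + 30% + 4% + 25% + 31% = 97%.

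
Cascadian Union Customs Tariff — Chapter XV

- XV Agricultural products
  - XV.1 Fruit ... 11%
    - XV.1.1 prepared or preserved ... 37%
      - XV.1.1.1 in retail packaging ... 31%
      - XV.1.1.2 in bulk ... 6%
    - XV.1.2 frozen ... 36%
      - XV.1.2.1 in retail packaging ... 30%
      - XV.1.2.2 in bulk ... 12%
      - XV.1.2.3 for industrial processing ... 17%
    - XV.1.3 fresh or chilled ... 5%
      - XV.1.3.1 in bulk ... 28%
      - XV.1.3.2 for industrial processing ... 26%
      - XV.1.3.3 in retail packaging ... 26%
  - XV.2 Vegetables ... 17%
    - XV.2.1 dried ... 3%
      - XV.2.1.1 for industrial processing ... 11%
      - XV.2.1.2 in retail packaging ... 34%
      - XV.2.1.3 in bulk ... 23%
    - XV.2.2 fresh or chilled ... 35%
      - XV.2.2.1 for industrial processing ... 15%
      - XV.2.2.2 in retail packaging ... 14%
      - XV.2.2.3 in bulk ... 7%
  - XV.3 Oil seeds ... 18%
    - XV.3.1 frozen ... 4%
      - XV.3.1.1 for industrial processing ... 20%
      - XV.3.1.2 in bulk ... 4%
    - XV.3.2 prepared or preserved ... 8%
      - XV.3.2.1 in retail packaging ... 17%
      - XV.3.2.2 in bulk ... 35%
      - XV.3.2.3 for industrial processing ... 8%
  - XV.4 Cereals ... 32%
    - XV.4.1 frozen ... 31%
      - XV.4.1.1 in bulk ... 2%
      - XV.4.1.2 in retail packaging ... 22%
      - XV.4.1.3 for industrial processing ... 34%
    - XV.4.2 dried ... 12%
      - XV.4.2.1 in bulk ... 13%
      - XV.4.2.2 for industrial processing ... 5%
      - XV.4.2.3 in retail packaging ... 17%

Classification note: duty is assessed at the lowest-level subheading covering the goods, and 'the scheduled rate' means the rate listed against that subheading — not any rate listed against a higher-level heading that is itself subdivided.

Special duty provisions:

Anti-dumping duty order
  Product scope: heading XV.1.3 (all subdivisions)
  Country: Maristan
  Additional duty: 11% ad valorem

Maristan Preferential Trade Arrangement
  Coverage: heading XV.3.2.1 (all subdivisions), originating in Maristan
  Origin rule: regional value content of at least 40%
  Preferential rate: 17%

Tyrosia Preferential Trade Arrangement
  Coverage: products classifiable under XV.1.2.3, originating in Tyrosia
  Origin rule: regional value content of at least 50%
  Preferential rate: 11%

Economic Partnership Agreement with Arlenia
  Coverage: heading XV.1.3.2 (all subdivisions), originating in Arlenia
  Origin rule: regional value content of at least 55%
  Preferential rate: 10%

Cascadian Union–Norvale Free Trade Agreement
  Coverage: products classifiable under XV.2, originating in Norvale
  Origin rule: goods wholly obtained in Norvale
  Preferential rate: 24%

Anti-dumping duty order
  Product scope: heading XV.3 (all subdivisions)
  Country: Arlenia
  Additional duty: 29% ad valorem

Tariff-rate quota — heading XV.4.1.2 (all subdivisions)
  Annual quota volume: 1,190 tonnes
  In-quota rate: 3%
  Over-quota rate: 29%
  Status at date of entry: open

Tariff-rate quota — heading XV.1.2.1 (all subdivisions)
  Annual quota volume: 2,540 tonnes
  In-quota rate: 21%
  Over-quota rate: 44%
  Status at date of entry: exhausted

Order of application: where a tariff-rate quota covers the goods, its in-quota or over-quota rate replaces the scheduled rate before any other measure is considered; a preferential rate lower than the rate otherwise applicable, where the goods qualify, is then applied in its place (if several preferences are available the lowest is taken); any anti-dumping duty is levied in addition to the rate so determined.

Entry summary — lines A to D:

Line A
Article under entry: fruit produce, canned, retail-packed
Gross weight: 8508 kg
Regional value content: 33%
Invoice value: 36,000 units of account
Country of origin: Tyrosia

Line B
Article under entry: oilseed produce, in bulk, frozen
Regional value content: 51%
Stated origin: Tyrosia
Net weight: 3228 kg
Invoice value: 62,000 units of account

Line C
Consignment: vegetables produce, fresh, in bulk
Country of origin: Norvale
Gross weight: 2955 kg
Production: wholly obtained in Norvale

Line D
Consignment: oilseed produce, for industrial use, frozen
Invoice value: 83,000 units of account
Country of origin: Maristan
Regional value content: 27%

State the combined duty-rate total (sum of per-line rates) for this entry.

Line A: fruit → XV.1; canned → XV.1.1; retail-packed → XV.1.1.1. Scheduled 31%. Tyrosia agreement on XV.1.2.3: XV.1.1.1 not covered. → 31%.
Line B: oilseed → XV.3; frozen → XV.3.1; in bulk → XV.3.1.2. Scheduled 4%. Tyrosia agreement on XV.1.2.3: XV.3.1.2 not covered. → 4%.
Line C: vegetables → XV.2; fresh → XV.2.2; in bulk → XV.2.2.3. Scheduled 7%. Norvale agreement on XV.2: wholly obtained → 24% available; preference 24% not lower than 7% → no reduction. → 7%.
Line D: oilseed → XV.3; frozen → XV.3.1; for industrial use → XV.3.1.1. Scheduled 20%. Maristan agreement on XV.3.2.1: XV.3.1.1 not covered. → 20%.
Sum: 31% + 4% + 7% + 20% = 62%.

62%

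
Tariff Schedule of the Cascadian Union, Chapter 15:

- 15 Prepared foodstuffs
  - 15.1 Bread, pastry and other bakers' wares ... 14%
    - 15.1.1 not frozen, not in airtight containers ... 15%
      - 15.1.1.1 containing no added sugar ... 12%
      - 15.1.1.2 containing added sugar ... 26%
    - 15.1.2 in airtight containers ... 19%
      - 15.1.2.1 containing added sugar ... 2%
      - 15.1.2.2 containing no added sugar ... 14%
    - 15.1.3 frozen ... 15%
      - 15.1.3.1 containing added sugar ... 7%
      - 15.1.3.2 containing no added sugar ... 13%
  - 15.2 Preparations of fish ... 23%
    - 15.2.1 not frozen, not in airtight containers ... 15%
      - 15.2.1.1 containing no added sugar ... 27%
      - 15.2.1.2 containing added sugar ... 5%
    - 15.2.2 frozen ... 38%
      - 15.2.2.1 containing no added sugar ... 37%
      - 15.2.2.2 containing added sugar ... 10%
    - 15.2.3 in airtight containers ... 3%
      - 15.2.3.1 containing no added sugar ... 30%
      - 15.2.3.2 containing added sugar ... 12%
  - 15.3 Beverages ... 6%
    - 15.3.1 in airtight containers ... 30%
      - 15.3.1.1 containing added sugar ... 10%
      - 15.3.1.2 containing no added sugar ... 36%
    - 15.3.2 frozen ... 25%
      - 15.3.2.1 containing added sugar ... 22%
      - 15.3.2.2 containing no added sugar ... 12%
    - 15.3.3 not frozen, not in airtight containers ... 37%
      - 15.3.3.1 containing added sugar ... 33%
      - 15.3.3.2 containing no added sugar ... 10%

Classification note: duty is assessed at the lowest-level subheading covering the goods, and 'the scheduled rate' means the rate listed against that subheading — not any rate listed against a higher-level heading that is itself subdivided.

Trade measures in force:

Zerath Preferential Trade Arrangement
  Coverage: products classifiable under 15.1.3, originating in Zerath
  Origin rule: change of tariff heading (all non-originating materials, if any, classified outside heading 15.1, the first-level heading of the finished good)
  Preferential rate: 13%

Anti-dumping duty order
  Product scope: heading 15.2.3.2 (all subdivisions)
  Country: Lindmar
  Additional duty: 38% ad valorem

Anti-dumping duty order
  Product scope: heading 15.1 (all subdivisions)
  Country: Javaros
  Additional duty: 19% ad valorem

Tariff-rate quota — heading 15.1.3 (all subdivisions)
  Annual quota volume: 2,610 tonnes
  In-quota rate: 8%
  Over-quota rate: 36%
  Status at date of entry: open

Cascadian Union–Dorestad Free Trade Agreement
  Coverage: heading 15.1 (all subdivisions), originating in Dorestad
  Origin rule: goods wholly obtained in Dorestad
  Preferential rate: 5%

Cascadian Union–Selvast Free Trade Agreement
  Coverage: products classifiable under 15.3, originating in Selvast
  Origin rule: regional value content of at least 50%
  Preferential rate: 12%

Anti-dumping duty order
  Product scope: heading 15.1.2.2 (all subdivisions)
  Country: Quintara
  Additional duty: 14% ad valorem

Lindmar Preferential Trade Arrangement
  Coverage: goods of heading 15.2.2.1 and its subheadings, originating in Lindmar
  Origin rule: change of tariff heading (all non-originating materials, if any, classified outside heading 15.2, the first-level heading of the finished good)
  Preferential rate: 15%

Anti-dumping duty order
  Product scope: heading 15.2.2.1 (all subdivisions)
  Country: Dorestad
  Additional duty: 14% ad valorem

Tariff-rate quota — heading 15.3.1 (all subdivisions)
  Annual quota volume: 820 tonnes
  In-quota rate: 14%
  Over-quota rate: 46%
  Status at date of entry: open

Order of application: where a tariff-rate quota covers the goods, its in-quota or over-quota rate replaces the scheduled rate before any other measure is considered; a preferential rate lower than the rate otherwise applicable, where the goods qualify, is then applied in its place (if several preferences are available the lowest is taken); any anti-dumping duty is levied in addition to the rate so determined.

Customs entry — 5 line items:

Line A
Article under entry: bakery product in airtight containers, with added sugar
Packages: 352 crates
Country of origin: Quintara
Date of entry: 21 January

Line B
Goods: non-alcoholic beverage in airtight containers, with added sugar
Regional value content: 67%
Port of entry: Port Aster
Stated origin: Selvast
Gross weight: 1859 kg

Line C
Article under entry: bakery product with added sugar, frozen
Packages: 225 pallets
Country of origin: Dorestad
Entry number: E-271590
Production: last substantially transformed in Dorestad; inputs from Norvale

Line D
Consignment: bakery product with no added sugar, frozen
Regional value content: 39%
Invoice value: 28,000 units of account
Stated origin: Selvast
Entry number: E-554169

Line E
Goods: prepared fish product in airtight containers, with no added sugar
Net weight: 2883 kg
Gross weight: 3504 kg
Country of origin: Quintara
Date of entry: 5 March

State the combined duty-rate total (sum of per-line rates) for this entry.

Line A: bakery product → 15.1; in airtight containers → 15.1.2; with added sugar → 15.1.2.1. Scheduled 2%. No special measure applies. → 2%.
Line B: non-alcoholic beverage → 15.3; in airtight containers → 15.3.1; with added sugar → 15.3.1.1. Scheduled 10%. quota on 15.3.1 open → in-quota 14%; Selvast agreement on 15.3: RVC ≥ 50% → 12% available; preferential 12%. → 12%.
Line C: bakery product → 15.1; frozen → 15.1.3; with added sugar → 15.1.3.1. Scheduled 7%. quota on 15.1.3 open → in-quota 8%; Dorestad agreement on 15.1: not wholly obtained. → 8%.
Line D: bakery product → 15.1; frozen → 15.1.3; with no added sugar → 15.1.3.2. Scheduled 13%. quota on 15.1.3 open → in-quota 8%; Selvast agreement on 15.3: 15.1.3.2 not covered. → 8%.
Line E: prepared fish product → 15.2; in airtight containers → 15.2.3; with no added sugar → 15.2.3.1. Scheduled 30%. No special measure applies. → 30%.
Sum: 2% + 12% + 8% + 8% + 30% = 60%.

60%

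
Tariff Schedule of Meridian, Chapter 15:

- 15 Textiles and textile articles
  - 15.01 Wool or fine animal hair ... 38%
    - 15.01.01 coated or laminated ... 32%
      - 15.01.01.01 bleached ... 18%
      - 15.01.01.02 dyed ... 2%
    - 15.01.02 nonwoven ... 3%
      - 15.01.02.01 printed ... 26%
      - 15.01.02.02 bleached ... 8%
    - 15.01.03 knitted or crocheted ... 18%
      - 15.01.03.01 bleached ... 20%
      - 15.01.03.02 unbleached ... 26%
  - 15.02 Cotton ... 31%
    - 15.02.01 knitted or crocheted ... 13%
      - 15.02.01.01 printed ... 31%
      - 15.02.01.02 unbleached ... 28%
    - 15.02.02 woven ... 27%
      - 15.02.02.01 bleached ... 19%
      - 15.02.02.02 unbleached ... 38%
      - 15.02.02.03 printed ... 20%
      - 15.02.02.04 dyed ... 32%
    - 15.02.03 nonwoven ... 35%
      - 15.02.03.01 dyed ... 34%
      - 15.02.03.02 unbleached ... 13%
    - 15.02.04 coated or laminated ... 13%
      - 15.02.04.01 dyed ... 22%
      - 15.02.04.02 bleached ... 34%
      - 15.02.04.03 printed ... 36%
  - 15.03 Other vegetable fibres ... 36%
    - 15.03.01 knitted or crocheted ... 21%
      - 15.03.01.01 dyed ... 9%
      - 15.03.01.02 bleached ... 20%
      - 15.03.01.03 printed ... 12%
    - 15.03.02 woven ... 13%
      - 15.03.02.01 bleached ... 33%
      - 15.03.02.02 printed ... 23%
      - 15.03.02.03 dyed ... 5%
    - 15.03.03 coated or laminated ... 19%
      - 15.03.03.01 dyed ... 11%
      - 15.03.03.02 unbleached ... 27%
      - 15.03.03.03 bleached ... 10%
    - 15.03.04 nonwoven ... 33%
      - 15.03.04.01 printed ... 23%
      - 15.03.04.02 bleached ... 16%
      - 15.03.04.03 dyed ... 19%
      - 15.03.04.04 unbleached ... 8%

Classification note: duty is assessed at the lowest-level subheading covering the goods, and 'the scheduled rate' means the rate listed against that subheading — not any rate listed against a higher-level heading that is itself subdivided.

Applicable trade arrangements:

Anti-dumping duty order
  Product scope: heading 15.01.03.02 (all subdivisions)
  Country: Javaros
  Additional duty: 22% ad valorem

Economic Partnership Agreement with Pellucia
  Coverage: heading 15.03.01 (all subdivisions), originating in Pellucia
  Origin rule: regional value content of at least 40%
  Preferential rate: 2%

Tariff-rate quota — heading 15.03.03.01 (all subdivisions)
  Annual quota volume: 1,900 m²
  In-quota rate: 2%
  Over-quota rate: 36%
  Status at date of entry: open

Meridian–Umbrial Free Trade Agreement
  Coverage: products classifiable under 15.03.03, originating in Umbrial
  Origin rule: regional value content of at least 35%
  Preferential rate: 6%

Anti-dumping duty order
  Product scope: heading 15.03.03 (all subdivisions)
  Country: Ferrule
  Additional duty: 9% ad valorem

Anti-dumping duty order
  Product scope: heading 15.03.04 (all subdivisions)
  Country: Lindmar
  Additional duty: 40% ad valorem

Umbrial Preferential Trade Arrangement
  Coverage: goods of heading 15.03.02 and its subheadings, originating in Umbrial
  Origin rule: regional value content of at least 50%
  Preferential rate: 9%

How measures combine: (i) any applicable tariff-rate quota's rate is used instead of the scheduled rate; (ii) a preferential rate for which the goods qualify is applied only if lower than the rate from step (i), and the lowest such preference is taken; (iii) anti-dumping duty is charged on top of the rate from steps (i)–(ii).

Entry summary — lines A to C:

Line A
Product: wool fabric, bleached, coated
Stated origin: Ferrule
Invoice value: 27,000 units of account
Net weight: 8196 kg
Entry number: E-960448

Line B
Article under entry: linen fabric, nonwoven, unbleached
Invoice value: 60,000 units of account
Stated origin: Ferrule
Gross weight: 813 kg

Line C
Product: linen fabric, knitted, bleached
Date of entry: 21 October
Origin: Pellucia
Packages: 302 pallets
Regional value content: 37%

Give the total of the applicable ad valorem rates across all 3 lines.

Line A: wool → 15.01; coated → 15.01.01; bleached → 15.01.01.01. Scheduled 18%. No special measure applies. → 18%.
Line B: linen → 15.03; nonwoven → 15.03.04; unbleached → 15.03.04.04. Scheduled 8%. No special measure applies. → 8%.
Line C: linen → 15.03; knitted → 15.03.01; bleached → 15.03.01.02. Scheduled 20%. Pellucia agreement on 15.03.01: RVC < 40%. → 20%.
Sum: 18% + 8% + 20% = 46%.

46%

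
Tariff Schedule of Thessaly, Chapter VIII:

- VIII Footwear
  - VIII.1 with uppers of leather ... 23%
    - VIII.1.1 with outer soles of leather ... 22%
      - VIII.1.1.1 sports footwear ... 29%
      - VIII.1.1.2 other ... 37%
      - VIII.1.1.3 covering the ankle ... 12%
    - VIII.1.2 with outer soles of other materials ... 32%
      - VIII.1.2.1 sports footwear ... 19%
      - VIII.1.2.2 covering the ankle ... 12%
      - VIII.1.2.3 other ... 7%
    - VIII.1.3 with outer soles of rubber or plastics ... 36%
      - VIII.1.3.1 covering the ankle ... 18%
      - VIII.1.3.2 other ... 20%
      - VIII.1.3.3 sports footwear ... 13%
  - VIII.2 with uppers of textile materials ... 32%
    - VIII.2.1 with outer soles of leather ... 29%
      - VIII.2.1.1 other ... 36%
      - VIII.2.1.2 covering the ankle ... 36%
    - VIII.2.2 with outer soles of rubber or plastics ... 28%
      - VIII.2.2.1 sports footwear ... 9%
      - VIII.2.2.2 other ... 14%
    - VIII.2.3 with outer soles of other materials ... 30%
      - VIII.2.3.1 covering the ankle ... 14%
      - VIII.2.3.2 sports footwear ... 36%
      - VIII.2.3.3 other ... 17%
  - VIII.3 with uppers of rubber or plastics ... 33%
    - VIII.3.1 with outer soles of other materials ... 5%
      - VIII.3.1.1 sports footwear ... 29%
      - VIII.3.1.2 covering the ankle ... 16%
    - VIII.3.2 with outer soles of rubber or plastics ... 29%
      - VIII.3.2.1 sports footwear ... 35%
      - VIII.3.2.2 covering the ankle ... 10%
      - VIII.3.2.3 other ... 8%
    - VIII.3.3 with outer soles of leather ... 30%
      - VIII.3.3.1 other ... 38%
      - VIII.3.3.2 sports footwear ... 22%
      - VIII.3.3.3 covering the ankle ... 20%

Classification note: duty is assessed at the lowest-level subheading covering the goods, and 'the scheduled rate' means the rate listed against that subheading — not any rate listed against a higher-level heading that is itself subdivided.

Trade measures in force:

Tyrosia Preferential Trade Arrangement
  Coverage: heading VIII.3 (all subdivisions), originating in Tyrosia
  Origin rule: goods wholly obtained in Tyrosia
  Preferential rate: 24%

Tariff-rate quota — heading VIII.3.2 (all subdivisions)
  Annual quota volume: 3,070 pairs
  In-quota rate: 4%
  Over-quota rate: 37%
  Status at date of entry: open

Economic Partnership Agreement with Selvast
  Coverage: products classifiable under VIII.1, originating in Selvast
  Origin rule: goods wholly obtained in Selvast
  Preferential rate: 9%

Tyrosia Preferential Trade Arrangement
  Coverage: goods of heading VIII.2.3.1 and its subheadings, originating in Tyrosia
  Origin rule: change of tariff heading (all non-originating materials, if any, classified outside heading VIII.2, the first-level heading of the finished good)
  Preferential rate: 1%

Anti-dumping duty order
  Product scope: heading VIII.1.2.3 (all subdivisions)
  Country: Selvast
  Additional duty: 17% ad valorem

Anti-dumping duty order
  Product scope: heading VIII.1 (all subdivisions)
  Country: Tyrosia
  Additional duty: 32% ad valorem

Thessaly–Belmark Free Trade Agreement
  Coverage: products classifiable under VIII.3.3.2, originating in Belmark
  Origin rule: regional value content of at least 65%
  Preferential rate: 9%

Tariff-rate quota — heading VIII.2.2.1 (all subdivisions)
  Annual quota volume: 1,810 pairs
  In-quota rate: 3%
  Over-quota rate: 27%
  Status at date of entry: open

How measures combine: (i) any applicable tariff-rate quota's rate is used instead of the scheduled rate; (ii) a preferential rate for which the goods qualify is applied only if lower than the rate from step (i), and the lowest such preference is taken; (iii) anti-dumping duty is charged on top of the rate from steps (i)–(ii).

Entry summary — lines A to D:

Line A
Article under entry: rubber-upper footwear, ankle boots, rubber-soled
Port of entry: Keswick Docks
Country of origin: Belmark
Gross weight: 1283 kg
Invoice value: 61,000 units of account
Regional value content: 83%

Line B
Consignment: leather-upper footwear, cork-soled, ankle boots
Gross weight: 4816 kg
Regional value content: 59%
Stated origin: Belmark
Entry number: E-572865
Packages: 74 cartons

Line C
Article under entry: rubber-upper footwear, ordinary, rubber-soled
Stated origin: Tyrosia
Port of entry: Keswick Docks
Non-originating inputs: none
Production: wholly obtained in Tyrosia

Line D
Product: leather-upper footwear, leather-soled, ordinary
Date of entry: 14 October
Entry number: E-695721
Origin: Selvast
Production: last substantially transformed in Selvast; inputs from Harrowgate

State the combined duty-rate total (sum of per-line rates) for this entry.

Line A: rubber-upper → VIII.3; rubber-soled → VIII.3.2; ankle boots → VIII.3.2.2. Scheduled 10%. quota on VIII.3.2 open → in-quota 4%; Belmark agreement on VIII.3.3.2: VIII.3.2.2 not covered. → 4%.
Line B: leather-upper → VIII.1; cork-soled → VIII.1.2; ankle boots → VIII.1.2.2. Scheduled 12%. Belmark agreement on VIII.3.3.2: VIII.1.2.2 not covered. → 12%.
Line C: rubber-upper → VIII.3; rubber-soled → VIII.3.2; ordinary → VIII.3.2.3. Scheduled 8%. quota on VIII.3.2 open → in-quota 4%; Tyrosia agreement on VIII.3: wholly obtained → 24% available; Tyrosia agreement on VIII.2.3.1: VIII.3.2.3 not covered; preference 24% not lower than 4% → no reduction. → 4%.
Line D: leather-upper → VIII.1; leather-soled → VIII.1.1; ordinary → VIII.1.1.2. Scheduled 37%. Selvast agreement on VIII.1: not wholly obtained. → 37%.
Sum: 4% + 12% + 4% + 37% = 57%.

57%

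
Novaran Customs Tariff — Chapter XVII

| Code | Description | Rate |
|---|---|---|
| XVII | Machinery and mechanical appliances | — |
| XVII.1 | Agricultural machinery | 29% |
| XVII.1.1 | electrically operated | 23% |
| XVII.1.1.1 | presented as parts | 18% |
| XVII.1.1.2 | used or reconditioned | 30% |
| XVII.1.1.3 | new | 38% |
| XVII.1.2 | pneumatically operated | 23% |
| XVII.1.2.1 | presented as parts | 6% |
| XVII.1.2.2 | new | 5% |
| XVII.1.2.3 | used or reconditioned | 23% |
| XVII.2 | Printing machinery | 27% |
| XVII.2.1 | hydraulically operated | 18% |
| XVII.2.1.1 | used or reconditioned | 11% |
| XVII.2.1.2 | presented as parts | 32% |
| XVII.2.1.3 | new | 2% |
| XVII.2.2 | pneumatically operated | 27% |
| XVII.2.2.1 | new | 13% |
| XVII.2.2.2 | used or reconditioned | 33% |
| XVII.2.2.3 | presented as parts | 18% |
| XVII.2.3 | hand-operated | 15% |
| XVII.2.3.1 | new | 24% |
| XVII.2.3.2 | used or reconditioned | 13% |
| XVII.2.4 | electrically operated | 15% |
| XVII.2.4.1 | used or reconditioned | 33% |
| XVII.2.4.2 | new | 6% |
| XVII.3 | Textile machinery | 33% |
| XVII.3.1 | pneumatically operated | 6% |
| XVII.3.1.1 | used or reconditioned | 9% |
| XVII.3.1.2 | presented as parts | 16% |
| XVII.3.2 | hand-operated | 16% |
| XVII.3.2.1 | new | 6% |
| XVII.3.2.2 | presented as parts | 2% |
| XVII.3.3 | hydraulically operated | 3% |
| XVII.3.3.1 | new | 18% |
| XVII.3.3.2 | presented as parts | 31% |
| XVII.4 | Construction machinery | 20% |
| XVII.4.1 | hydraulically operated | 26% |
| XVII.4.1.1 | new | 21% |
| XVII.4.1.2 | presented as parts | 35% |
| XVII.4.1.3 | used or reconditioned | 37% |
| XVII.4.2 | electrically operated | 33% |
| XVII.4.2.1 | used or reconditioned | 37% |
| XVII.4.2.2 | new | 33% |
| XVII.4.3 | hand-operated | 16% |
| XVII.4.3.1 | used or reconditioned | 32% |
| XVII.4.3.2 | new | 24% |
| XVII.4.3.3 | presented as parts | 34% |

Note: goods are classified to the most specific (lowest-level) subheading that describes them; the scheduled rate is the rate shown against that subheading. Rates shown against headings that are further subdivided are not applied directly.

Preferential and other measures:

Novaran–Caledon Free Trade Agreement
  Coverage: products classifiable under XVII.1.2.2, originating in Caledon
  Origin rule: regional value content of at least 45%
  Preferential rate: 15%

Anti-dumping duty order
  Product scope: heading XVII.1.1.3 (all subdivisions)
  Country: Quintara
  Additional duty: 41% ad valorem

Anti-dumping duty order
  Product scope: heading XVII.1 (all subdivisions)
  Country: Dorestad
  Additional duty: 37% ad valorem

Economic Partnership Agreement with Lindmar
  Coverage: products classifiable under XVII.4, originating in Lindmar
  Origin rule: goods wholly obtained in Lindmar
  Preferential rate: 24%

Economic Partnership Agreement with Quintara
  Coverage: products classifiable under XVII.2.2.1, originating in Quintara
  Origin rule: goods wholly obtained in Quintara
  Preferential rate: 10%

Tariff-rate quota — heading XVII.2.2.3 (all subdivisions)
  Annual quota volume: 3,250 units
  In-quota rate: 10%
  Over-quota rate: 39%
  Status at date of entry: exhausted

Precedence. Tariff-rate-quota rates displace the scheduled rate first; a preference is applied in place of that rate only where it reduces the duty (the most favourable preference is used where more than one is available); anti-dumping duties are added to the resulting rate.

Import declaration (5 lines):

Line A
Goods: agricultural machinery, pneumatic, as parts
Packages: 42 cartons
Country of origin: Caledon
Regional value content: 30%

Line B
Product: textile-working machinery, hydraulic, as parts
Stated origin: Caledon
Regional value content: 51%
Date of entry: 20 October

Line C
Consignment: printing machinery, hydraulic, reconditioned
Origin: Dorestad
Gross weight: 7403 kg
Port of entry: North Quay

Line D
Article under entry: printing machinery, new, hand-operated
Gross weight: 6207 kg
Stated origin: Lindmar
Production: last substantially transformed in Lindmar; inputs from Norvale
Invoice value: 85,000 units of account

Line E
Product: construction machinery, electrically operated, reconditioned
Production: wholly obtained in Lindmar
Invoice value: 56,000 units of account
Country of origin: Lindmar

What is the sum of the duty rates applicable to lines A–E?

96%

Line A: agricultural → XVII.1; pneumatic → XVII.1.2; as parts → XVII.1.2.1. Scheduled 6%. Caledon agreement on XVII.1.2.2: XVII.1.2.1 not covered. → 6%.
Line B: textile-working → XVII.3; hydraulic → XVII.3.3; as parts → XVII.3.3.2. Scheduled 31%. Caledon agreement on XVII.1.2.2: XVII.3.3.2 not covered. → 31%.
Line C: printing → XVII.2; hydraulic → XVII.2.1; reconditioned → XVII.2.1.1. Scheduled 11%. No special measure applies. → 11%.
Line D: printing → XVII.2; hand-operated → XVII.2.3; new → XVII.2.3.1. Scheduled 24%. Lindmar agreement on XVII.4: XVII.2.3.1 not covered. → 24%.
Line E: construction → XVII.4; electrically operated → XVII.4.2; reconditioned → XVII.4.2.1. Scheduled 37%. Lindmar agreement on XVII.4: wholly obtained → 24% available; preferential 24%. → 24%.
Sum: 6% + 31% + 11% + 24% + 24% = 96%.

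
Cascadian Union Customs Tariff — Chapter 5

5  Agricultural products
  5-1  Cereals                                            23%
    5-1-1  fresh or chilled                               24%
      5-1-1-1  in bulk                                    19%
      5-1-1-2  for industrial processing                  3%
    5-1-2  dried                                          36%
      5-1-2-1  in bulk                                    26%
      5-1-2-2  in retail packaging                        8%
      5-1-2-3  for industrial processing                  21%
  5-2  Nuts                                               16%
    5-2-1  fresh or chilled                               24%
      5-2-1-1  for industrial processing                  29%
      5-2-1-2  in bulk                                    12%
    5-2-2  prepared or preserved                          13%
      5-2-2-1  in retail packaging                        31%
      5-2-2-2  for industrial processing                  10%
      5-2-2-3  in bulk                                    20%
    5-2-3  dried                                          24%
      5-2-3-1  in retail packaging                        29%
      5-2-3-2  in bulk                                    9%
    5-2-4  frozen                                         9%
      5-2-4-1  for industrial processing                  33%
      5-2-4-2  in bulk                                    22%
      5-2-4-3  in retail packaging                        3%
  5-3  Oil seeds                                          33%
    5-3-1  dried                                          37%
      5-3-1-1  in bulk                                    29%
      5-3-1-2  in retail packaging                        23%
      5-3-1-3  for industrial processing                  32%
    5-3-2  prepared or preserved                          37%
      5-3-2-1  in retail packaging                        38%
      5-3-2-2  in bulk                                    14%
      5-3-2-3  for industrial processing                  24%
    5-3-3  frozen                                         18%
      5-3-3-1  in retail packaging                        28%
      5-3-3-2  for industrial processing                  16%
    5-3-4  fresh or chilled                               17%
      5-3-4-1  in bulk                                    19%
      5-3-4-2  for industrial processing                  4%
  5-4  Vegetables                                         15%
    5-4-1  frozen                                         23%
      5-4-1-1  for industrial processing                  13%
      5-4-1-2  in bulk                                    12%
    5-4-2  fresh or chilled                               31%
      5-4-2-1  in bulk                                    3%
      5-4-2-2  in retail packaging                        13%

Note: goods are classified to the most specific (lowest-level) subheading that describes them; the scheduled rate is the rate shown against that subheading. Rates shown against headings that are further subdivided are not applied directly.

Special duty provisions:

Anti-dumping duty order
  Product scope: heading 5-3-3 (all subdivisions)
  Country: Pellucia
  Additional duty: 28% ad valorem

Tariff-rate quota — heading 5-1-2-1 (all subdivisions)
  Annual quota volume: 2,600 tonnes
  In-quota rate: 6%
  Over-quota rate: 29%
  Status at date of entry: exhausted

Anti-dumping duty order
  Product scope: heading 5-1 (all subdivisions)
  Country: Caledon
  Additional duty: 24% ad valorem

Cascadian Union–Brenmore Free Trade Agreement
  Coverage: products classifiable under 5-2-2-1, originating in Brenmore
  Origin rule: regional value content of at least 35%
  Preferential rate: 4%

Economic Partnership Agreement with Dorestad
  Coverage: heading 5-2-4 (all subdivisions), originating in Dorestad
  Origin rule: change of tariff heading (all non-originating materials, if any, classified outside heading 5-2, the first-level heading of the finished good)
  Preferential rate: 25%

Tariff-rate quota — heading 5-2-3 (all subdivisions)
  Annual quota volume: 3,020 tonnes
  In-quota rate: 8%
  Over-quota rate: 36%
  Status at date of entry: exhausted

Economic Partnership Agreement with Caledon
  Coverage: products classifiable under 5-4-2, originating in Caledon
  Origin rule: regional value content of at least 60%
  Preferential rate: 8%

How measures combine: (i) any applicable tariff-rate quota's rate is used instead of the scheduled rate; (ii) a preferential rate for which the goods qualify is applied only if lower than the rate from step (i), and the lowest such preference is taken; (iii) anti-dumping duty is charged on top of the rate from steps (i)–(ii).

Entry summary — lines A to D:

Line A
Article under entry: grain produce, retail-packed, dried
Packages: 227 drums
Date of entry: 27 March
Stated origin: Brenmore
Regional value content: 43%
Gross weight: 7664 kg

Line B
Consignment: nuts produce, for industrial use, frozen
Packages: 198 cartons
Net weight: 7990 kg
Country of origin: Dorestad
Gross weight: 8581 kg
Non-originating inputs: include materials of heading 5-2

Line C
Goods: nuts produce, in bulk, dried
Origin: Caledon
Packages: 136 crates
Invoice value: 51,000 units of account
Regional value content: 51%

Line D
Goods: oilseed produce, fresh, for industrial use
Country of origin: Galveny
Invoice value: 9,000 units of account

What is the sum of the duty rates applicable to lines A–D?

Line A: grain → 5-1; dried → 5-1-2; retail-packed → 5-1-2-2. Scheduled 8%. Brenmore agreement on 5-2-2-1: 5-1-2-2 not covered. → 8%.
Line B: nuts → 5-2; frozen → 5-2-4; for industrial use → 5-2-4-1. Scheduled 33%. Dorestad agreement on 5-2-4: CTH not met. → 33%.
Line C: nuts → 5-2; dried → 5-2-3; in bulk → 5-2-3-2. Scheduled 9%. quota on 5-2-3 exhausted → over-quota 36%; Caledon agreement on 5-4-2: 5-2-3-2 not covered. → 36%.
Line D: oilseed → 5-3; fresh → 5-3-4; for industrial use → 5-3-4-2. Scheduled 4%. No special measure applies. → 4%.
Sum: 8% + 33% + 36% + 4% = 81%.

81%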